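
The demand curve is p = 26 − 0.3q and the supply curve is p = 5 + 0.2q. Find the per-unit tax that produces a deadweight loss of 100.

Competitive equilibrium: 26 − 0.3q = 5 + 0.2q → q* = 42, p* = 13.4.
A tax t gives Δq = t/0.5 and wedge t, so DWL = t²/1.
t²/1 = 100 → t² = 100 → t = 10.

10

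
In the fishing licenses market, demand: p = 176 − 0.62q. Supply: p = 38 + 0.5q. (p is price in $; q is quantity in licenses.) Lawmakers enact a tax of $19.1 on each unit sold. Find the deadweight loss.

$162.86

Competitive equilibrium: 176 − 0.62q = 38 + 0.5q → q* = 123.2143, p* = 99.6071.
With the tax, the buyer price exceeds the seller price by 19.1: (176 − 0.62q) − (38 + 0.5q) = 19.1 → q' = 106.1607.
Δq = 123.2143 − 106.1607 = 17.0536; the wedge equals the tax, 19.1.
Deadweight loss = ½ × 17.0536 × 19.1 = $162.86.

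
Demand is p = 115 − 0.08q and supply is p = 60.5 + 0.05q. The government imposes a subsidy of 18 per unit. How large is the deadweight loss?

Competitive equilibrium: 115 − 0.08q = 60.5 + 0.05q → q* = 419.2308, p* = 81.4615.
The subsidy lowers effective supply by 18: p = 42.5 + 0.05q.
New quantity: 115 − 0.08q = 42.5 + 0.05q → q' = 557.6923.
Overproduction Δq = 557.6923 − 419.2308 = 138.4615; wedge = subsidy = 18.
The triangle = ½ × 138.4615 × 18 = 1246.15.

1246.15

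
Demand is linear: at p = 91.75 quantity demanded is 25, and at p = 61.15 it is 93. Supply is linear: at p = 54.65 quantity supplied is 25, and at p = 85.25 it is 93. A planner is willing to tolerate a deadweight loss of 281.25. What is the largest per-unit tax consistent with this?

Demand slope = (61.15 − 91.75)/(93 − 25) = −0.45, so p = 103 − 0.45q.
Supply slope = (85.25 − 54.65)/(93 − 25) = 0.45, so p = 43.4 + 0.45q.
Competitive equilibrium: 103 − 0.45q = 43.4 + 0.45q → q* = 66.2222, p* = 73.2.
A tax t gives Δq = t/0.9 and wedge t, so DWL = t²/1.8.
t²/1.8 = 281.25 → t² = 506.25 → t = 22.5.

22.5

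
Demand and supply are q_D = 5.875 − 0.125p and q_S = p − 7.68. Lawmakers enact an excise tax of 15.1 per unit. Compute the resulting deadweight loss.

12.67

In inverse form: demand p = 47 − 8q, supply p = 7.68 + q.
Competitive equilibrium: 47 − 8q = 7.68 + q → q* = 4.3689, p* = 12.0489.
With the tax, the buyer price exceeds the seller price by 15.1: (47 − 8q) − (7.68 + q) = 15.1 → q' = 2.6911.
Δq = 4.3689 − 2.6911 = 1.6778; the wedge equals the tax, 15.1.
The triangle = ½ × 1.6778 × 15.1 = 12.67.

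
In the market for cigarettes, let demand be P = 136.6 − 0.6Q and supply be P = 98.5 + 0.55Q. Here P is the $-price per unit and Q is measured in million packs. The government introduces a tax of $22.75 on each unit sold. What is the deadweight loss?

Competitive equilibrium: 136.6 − 0.6Q = 98.5 + 0.55Q → Q* = 33.1304, P* = 116.7217.
With the tax, the buyer price exceeds the seller price by 22.75: (136.6 − 0.6Q) − (98.5 + 0.55Q) = 22.75 → Q' = 13.3478.
ΔQ = 33.1304 − 13.3478 = 19.7826; the wedge equals the tax, 22.75.
Deadweight loss = ½ × 19.7826 × 22.75 = $225.03 million.

$225.03 million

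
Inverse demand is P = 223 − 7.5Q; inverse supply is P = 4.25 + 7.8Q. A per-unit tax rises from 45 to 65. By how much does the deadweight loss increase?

71.90

Competitive equilibrium: 223 − 7.5Q = 4.25 + 7.8Q → Q* = 14.2974, P* = 115.7696.
For a per-unit tax t: ΔQ = t/15.3, so DWL = ½·t·(t/15.3) = t²/30.6.
At t = 45: DWL = 66.176. At t = 65: DWL = 138.072.
Increase = 138.072 − 66.176 = 71.90.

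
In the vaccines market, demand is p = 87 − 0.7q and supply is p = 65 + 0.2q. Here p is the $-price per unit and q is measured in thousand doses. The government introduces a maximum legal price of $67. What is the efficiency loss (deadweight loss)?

Competitive equilibrium: 87 − 0.7q = 65 + 0.2q → q* = 24.4444, p* = 69.8889.
At the ceiling p = 67, quantity supplied = (67 − 65)/0.2 = 10.
Willingness to pay at q' = 10: 87 − 0.7·10 = 80.
Δq = 24.4444 − 10 = 14.4444; wedge = 80 − 67 = 13.
Welfare loss = ½ × 14.4444 × 13 = $93.89 thousand.

$93.89 thousand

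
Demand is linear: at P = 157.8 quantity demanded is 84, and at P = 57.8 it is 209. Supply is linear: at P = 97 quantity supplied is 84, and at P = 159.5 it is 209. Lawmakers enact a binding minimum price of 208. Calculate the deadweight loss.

Demand slope = (57.8 − 157.8)/(209 − 84) = −0.8, so P = 225 − 0.8Q.
Supply slope = (159.5 − 97)/(209 − 84) = 0.5, so P = 55 + 0.5Q.
Competitive equilibrium: 225 − 0.8Q = 55 + 0.5Q → Q* = 130.7692, P* = 120.3846.
At the floor P = 208, quantity demanded = (225 − 208)/0.8 = 21.25.
Sellers' marginal cost at Q' = 21.25: 55 + 0.5·21.25 = 65.625.
ΔQ = 130.7692 − 21.25 = 109.5192; wedge = 208 − 65.625 = 142.375.
DWL = ½ × 109.5192 × 142.375 = 7796.40.

7796.40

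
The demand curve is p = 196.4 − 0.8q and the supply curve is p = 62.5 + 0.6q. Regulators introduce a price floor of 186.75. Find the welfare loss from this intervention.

4889.97

Competitive equilibrium: 196.4 − 0.8q = 62.5 + 0.6q → q* = 95.64286, p* = 119.88571.
At the floor p = 186.75, quantity demanded = (196.4 − 186.75)/0.8 = 12.0625.
Sellers' marginal cost at q' = 12.0625: 62.5 + 0.6·12.0625 = 69.7375.
Δq = 95.64286 − 12.0625 = 83.58036; wedge = 186.75 − 69.7375 = 117.0125.
Welfare loss = ½ × 83.58036 × 117.0125 = 4889.97.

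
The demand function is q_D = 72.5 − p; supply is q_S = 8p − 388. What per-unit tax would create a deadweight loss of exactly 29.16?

In inverse form: demand p = 72.5 − q, supply p = 48.5 + 0.125q.
Competitive equilibrium: 72.5 − q = 48.5 + 0.125q → q* = 21.3333, p* = 51.1667.
A tax t gives Δq = t/1.125 and wedge t, so DWL = t²/2.25.
t²/2.25 = 29.16 → t² = 65.61 → t = 8.1.

8.1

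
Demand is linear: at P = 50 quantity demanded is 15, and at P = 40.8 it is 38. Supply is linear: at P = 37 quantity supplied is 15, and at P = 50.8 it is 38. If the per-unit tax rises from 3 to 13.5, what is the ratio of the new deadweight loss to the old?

Demand slope = (40.8 − 50)/(38 − 15) = −0.4, so P = 56 − 0.4Q.
Supply slope = (50.8 − 37)/(38 − 15) = 0.6, so P = 28 + 0.6Q.
Competitive equilibrium: 56 − 0.4Q = 28 + 0.6Q → Q* = 28, P* = 44.8.
For a per-unit tax t: ΔQ = t/1, so DWL = ½·t·(t/1) = t²/2.
At t = 3: DWL = 4.5. At t = 13.5: DWL = 91.125.
Ratio = (13.5/3)² = 20.25.

20.25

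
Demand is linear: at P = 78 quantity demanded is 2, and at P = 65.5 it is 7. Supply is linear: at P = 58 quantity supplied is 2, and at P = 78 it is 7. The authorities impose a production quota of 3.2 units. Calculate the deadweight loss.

Demand slope = (65.5 − 78)/(7 − 2) = −2.5, so P = 83 − 2.5Q.
Supply slope = (78 − 58)/(7 − 2) = 4, so P = 50 + 4Q.
Competitive equilibrium: 83 − 2.5Q = 50 + 4Q → Q* = 5.0769, P* = 70.3077.
At Q = 3.2: demand price = 83 − 2.5·3.2 = 75; supply price = 50 + 4·3.2 = 62.8.
ΔQ = 5.0769 − 3.2 = 1.8769; wedge = 75 − 62.8 = 12.2.
Deadweight loss = ½ × 1.8769 × 12.2 = 11.45.

11.45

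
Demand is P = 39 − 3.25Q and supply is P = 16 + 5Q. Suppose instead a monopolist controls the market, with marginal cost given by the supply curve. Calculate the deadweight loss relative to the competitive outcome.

2.56

Competitive equilibrium: 39 − 3.25Q = 16 + 5Q → Q* = 2.7879, P* = 29.9394.
Marginal revenue: MR = 39 − 6.5Q. Set MR = MC: 39 − 6.5Q = 16 + 5Q → Q_m = 2.
Price P_m = 39 − 3.25·2 = 32.5; MC(Q_m) = 16 + 5·2 = 26.
Competitive Q* = 2.7879, so ΔQ = 0.7879; wedge = 32.5 − 26 = 6.5.
The triangle = ½ × 0.7879 × 6.5 = 2.56.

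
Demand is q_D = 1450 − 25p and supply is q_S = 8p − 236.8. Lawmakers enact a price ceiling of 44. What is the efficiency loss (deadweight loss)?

In inverse form: demand p = 58 − 0.04q, supply p = 29.6 + 0.125q.
Competitive equilibrium: 58 − 0.04q = 29.6 + 0.125q → q* = 172.1212, p* = 51.1152.
At the ceiling p = 44, quantity supplied = (44 − 29.6)/0.125 = 115.2.
Willingness to pay at q' = 115.2: 58 − 0.04·115.2 = 53.392.
Δq = 172.1212 − 115.2 = 56.9212; wedge = 53.392 − 44 = 9.392.
Deadweight loss = ½ × 56.9212 × 9.392 = 267.30.

267.30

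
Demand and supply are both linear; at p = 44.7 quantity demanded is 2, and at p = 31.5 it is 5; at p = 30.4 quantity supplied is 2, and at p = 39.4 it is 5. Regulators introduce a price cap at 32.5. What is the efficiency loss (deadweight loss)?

5.62

Demand slope = (31.5 − 44.7)/(5 − 2) = −4.4, so p = 53.5 − 4.4q.
Supply slope = (39.4 − 30.4)/(5 − 2) = 3, so p = 24.4 + 3q.
Competitive equilibrium: 53.5 − 4.4q = 24.4 + 3q → q* = 3.9324, p* = 36.1973.
At the ceiling p = 32.5, quantity supplied = (32.5 − 24.4)/3 = 2.7.
Willingness to pay at q' = 2.7: 53.5 − 4.4·2.7 = 41.62.
Δq = 3.9324 − 2.7 = 1.2324; wedge = 41.62 − 32.5 = 9.12.
Welfare loss = ½ × 1.2324 × 9.12 = 5.62.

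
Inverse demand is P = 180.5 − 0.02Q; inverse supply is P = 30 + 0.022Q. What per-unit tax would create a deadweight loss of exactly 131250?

105

Competitive equilibrium: 180.5 − 0.02Q = 30 + 0.022Q → Q* = 3583.3333, P* = 108.8333.
A tax t gives ΔQ = t/0.042 and wedge t, so DWL = t²/0.084.
t²/0.084 = 131250 → t² = 11025 → t = 105.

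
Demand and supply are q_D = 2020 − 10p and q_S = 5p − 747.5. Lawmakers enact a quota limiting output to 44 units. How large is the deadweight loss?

In inverse form: demand p = 202 − 0.1q, supply p = 149.5 + 0.2q.
Competitive equilibrium: 202 − 0.1q = 149.5 + 0.2q → q* = 175, p* = 184.5.
At q = 44: demand price = 202 − 0.1·44 = 197.6; supply price = 149.5 + 0.2·44 = 158.3.
Δq = 175 − 44 = 131; wedge = 197.6 − 158.3 = 39.3.
DWL = ½ × 131 × 39.3 = 2574.15.

2574.15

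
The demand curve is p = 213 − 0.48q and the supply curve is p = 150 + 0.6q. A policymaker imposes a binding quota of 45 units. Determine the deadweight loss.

96

Competitive equilibrium: 213 − 0.48q = 150 + 0.6q → q* = 58.3333, p* = 185.
At q = 45: demand price = 213 − 0.48·45 = 191.4; supply price = 150 + 0.6·45 = 177.
Δq = 58.3333 − 45 = 13.3333; wedge = 191.4 − 177 = 14.4.
DWL = ½ × 13.3333 × 14.4 = 96.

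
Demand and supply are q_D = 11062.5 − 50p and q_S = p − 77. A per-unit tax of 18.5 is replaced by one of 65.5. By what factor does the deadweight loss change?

12.535

In inverse form: demand p = 221.25 − 0.02q, supply p = 77 + q.
Competitive equilibrium: 221.25 − 0.02q = 77 + q → q* = 141.4216, p* = 218.4216.
For a per-unit tax t: Δq = t/1.02, so DWL = ½·t·(t/1.02) = t²/2.04.
At t = 18.5: DWL = 167.770. At t = 65.5: DWL = 2103.064.
Ratio = (65.5/18.5)² = 12.535.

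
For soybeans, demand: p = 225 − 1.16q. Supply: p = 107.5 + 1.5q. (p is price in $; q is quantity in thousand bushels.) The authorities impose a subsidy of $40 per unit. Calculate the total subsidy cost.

$2368.42 thousand

Competitive equilibrium: 225 − 1.16q = 107.5 + 1.5q → q* = 44.1729, p* = 173.7594.
The subsidy lowers effective supply by 40: p = 67.5 + 1.5q.
New quantity: 225 − 1.16q = 67.5 + 1.5q → q' = 59.2105.
Total subsidy cost = 40 × 59.2105 = $2368.42 thousand.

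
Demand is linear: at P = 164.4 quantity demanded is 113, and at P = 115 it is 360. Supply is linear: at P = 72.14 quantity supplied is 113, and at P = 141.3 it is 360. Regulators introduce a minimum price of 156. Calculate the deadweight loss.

5415.01

Demand slope = (115 − 164.4)/(360 − 113) = −0.2, so P = 187 − 0.2Q.
Supply slope = (141.3 − 72.14)/(360 − 113) = 0.28, so P = 40.5 + 0.28Q.
Competitive equilibrium: 187 − 0.2Q = 40.5 + 0.28Q → Q* = 305.2083, P* = 125.9583.
At the floor P = 156, quantity demanded = (187 − 156)/0.2 = 155.
Sellers' marginal cost at Q' = 155: 40.5 + 0.28·155 = 83.9.
ΔQ = 305.2083 − 155 = 150.2083; wedge = 156 − 83.9 = 72.1.
Welfare loss = ½ × 150.2083 × 72.1 = 5415.01.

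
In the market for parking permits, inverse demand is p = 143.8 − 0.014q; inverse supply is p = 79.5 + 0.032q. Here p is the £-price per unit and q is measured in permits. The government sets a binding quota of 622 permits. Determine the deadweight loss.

£13843.84

Competitive equilibrium: 143.8 − 0.014q = 79.5 + 0.032q → q* = 1397.8261, p* = 124.2304.
At q = 622: demand price = 143.8 − 0.014·622 = 135.092; supply price = 79.5 + 0.032·622 = 99.404.
Δq = 1397.8261 − 622 = 775.8261; wedge = 135.092 − 99.404 = 35.688.
DWL = ½ × 775.8261 × 35.688 = £13843.84.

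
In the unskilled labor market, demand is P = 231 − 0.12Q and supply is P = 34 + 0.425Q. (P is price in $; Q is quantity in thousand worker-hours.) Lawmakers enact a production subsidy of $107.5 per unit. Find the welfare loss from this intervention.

$10602.06 thousand

Competitive equilibrium: 231 − 0.12Q = 34 + 0.425Q → Q* = 361.4679, P* = 187.6239.
The subsidy lowers effective supply by 107.5: P = 0.425Q − 73.5.
New quantity: 231 − 0.12Q = 0.425Q − 73.5 → Q' = 558.7156.
Overproduction ΔQ = 558.7156 − 361.4679 = 197.2477; wedge = subsidy = 107.5.
DWL = ½ × 197.2477 × 107.5 = $10602.06 thousand.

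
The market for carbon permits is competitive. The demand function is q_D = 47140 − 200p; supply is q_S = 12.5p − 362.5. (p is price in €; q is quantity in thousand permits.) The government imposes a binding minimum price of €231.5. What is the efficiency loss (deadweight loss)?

€107682.88 thousand

In inverse form: demand p = 235.7 − 0.005q, supply p = 29 + 0.08q.
Competitive equilibrium: 235.7 − 0.005q = 29 + 0.08q → q* = 2431.7647, p* = 223.5412.
At the floor p = 231.5, quantity demanded = (235.7 − 231.5)/0.005 = 840.
Sellers' marginal cost at q' = 840: 29 + 0.08·840 = 96.2.
Δq = 2431.7647 − 840 = 1591.7647; wedge = 231.5 − 96.2 = 135.3.
DWL = ½ × 1591.7647 × 135.3 = €107682.88 thousand.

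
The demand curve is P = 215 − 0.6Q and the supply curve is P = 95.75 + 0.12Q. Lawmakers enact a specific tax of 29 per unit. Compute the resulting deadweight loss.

584.03

Competitive equilibrium: 215 − 0.6Q = 95.75 + 0.12Q → Q* = 165.625, P* = 115.625.
With the tax, the buyer price exceeds the seller price by 29: (215 − 0.6Q) − (95.75 + 0.12Q) = 29 → Q' = 125.3472.
ΔQ = 165.625 − 125.3472 = 40.2778; the wedge equals the tax, 29.
Welfare loss = ½ × 40.2778 × 29 = 584.03.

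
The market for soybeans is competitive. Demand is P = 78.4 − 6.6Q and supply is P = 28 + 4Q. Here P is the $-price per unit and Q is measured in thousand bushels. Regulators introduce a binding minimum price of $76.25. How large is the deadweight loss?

$103.96 thousand

Competitive equilibrium: 78.4 − 6.6Q = 28 + 4Q → Q* = 4.7547, P* = 47.0189.
At the floor P = 76.25, quantity demanded = (78.4 − 76.25)/6.6 = 0.3258.
Sellers' marginal cost at Q' = 0.3258: 28 + 4·0.3258 = 29.3032.
ΔQ = 4.7547 − 0.3258 = 4.4289; wedge = 76.25 − 29.3032 = 46.9468.
DWL = ½ × 4.4289 × 46.9468 = $103.96 thousand.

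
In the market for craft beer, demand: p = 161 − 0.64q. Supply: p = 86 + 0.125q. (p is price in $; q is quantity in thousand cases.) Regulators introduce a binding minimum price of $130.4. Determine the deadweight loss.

Competitive equilibrium: 161 − 0.64q = 86 + 0.125q → q* = 98.0392, p* = 98.2549.
At the floor p = 130.4, quantity demanded = (161 − 130.4)/0.64 = 47.8125.
Sellers' marginal cost at q' = 47.8125: 86 + 0.125·47.8125 = 91.9766.
Δq = 98.0392 − 47.8125 = 50.2267; wedge = 130.4 − 91.9766 = 38.4234.
Welfare loss = ½ × 50.2267 × 38.4234 = $964.94 thousand.

$964.94 thousand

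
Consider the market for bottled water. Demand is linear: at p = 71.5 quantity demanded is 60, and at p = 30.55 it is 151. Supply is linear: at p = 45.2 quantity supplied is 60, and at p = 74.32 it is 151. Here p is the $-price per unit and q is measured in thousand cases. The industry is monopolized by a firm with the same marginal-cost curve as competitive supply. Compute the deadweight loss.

$464.37 thousand

Demand slope = (30.55 − 71.5)/(151 − 60) = −0.45, so p = 98.5 − 0.45q.
Supply slope = (74.32 − 45.2)/(151 − 60) = 0.32, so p = 26 + 0.32q.
Competitive equilibrium: 98.5 − 0.45q = 26 + 0.32q → q* = 94.1558, p* = 56.1299.
Marginal revenue: MR = 98.5 − 0.9q. Set MR = MC: 98.5 − 0.9q = 26 + 0.32q → q_m = 59.4262.
Price p_m = 98.5 − 0.45·59.4262 = 71.7582; MC(q_m) = 26 + 0.32·59.4262 = 45.0164.
Competitive q* = 94.1558, so Δq = 34.7296; wedge = 71.7582 − 45.0164 = 26.7418.
Deadweight loss = ½ × 34.7296 × 26.7418 = $464.37 thousand.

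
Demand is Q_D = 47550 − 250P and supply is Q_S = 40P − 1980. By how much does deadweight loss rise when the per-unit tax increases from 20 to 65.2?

In inverse form: demand P = 190.2 − 0.004Q, supply P = 49.5 + 0.025Q.
Competitive equilibrium: 190.2 − 0.004Q = 49.5 + 0.025Q → Q* = 4851.7241, P* = 170.7931.
For a per-unit tax t: ΔQ = t/0.029, so DWL = ½·t·(t/0.029) = t²/0.058.
At t = 20: DWL = 6896.552. At t = 65.2: DWL = 73293.793.
Increase = 73293.793 − 6896.552 = 66397.24.

66397.24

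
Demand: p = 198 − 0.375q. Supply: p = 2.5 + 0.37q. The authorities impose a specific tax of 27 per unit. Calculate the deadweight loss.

Competitive equilibrium: 198 − 0.375q = 2.5 + 0.37q → q* = 262.4161, p* = 99.594.
With the tax, the buyer price exceeds the seller price by 27: (198 − 0.375q) − (2.5 + 0.37q) = 27 → q' = 226.1745.
Δq = 262.4161 − 226.1745 = 36.2416; the wedge equals the tax, 27.
DWL = ½ × 36.2416 × 27 = 489.26.

489.26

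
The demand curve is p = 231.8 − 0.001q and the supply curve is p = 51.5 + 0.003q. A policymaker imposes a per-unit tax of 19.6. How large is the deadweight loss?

Competitive equilibrium: 231.8 − 0.001q = 51.5 + 0.003q → q* = 45075, p* = 186.725.
With the tax, the buyer price exceeds the seller price by 19.6: (231.8 − 0.001q) − (51.5 + 0.003q) = 19.6 → q' = 40175.
Δq = 45075 − 40175 = 4900; the wedge equals the tax, 19.6.
The triangle = ½ × 4900 × 19.6 = 48020.

48020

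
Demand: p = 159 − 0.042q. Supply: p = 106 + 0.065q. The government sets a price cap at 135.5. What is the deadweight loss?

92.06

Competitive equilibrium: 159 − 0.042q = 106 + 0.065q → q* = 495.3271, p* = 138.1963.
At the ceiling p = 135.5, quantity supplied = (135.5 − 106)/0.065 = 453.8462.
Willingness to pay at q' = 453.8462: 159 − 0.042·453.8462 = 139.9385.
Δq = 495.3271 − 453.8462 = 41.4809; wedge = 139.9385 − 135.5 = 4.4385.
The triangle = ½ × 41.4809 × 4.4385 = 92.06.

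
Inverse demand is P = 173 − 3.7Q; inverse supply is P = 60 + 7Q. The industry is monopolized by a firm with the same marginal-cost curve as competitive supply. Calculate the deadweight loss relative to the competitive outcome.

39.39

Competitive equilibrium: 173 − 3.7Q = 60 + 7Q → Q* = 10.5607, P* = 133.9252.
Marginal revenue: MR = 173 − 7.4Q. Set MR = MC: 173 − 7.4Q = 60 + 7Q → Q_m = 7.8472.
Price P_m = 173 − 3.7·7.8472 = 143.9654; MC(Q_m) = 60 + 7·7.8472 = 114.9304.
Competitive Q* = 10.5607, so ΔQ = 2.7135; wedge = 143.9654 − 114.9304 = 29.035.
Deadweight loss = ½ × 2.7135 × 29.035 = 39.39.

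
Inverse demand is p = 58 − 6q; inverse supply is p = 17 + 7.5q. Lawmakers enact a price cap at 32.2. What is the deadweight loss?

6.89

Competitive equilibrium: 58 − 6q = 17 + 7.5q → q* = 3.037, p* = 39.7778.
At the ceiling p = 32.2, quantity supplied = (32.2 − 17)/7.5 = 2.0267.
Willingness to pay at q' = 2.0267: 58 − 6·2.0267 = 45.8398.
Δq = 3.037 − 2.0267 = 1.0103; wedge = 45.8398 − 32.2 = 13.6398.
Welfare loss = ½ × 1.0103 × 13.6398 = 6.89.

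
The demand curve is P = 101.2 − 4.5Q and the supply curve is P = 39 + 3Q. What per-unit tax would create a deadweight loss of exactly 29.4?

Competitive equilibrium: 101.2 − 4.5Q = 39 + 3Q → Q* = 8.2933, P* = 63.88.
A tax t gives ΔQ = t/7.5 and wedge t, so DWL = t²/15.
t²/15 = 29.4 → t² = 441 → t = 21.

21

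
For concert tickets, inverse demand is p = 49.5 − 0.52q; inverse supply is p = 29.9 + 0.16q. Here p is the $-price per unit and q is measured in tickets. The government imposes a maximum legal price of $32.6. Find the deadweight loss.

Competitive equilibrium: 49.5 − 0.52q = 29.9 + 0.16q → q* = 28.8235, p* = 34.5118.
At the ceiling p = 32.6, quantity supplied = (32.6 − 29.9)/0.16 = 16.875.
Willingness to pay at q' = 16.875: 49.5 − 0.52·16.875 = 40.725.
Δq = 28.8235 − 16.875 = 11.9485; wedge = 40.725 − 32.6 = 8.125.
DWL = ½ × 11.9485 × 8.125 = $48.54.

$48.54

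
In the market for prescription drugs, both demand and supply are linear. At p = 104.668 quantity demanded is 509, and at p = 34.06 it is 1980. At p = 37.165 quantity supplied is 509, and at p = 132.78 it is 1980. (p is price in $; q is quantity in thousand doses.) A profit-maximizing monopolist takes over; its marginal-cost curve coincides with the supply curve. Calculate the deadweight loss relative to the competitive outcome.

Demand slope = (34.06 − 104.668)/(1980 − 509) = −0.048, so p = 129.1 − 0.048q.
Supply slope = (132.78 − 37.165)/(1980 − 509) = 0.065, so p = 4.08 + 0.065q.
Competitive equilibrium: 129.1 − 0.048q = 4.08 + 0.065q → q* = 1106.37168, p* = 75.99416.
Marginal revenue: MR = 129.1 − 0.096q. Set MR = MC: 129.1 − 0.096q = 4.08 + 0.065q → q_m = 776.52174.
Price p_m = 129.1 − 0.048·776.52174 = 91.82696; MC(q_m) = 4.08 + 0.065·776.52174 = 54.55391.
Competitive q* = 1106.37168, so Δq = 329.84994; wedge = 91.82696 − 54.55391 = 37.27305.
DWL = ½ × 329.84994 × 37.27305 = $6147.26 thousand.

$6147.26 thousand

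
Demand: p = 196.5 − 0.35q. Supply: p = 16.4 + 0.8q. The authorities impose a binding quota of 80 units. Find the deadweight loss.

Competitive equilibrium: 196.5 − 0.35q = 16.4 + 0.8q → q* = 156.6087, p* = 141.687.
At q = 80: demand price = 196.5 − 0.35·80 = 168.5; supply price = 16.4 + 0.8·80 = 80.4.
Δq = 156.6087 − 80 = 76.6087; wedge = 168.5 − 80.4 = 88.1.
DWL = ½ × 76.6087 × 88.1 = 3374.61.

3374.61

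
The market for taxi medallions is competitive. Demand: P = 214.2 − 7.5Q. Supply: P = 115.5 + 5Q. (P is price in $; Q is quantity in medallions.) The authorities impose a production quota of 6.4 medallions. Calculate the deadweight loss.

Competitive equilibrium: 214.2 − 7.5Q = 115.5 + 5Q → Q* = 7.896, P* = 154.98.
At Q = 6.4: demand price = 214.2 − 7.5·6.4 = 166.2; supply price = 115.5 + 5·6.4 = 147.5.
ΔQ = 7.896 − 6.4 = 1.496; wedge = 166.2 − 147.5 = 18.7.
Welfare loss = ½ × 1.496 × 18.7 = $13.99.

$13.99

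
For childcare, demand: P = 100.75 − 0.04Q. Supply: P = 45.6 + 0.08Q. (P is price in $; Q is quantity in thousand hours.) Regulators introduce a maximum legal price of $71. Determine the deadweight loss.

Competitive equilibrium: 100.75 − 0.04Q = 45.6 + 0.08Q → Q* = 459.5833, P* = 82.3667.
At the ceiling P = 71, quantity supplied = (71 − 45.6)/0.08 = 317.5.
Willingness to pay at Q' = 317.5: 100.75 − 0.04·317.5 = 88.05.
ΔQ = 459.5833 − 317.5 = 142.0833; wedge = 88.05 − 71 = 17.05.
DWL = ½ × 142.0833 × 17.05 = $1211.26 thousand.

$1211.26 thousand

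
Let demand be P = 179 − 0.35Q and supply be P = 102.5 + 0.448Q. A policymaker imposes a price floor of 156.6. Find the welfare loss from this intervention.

Competitive equilibrium: 179 − 0.35Q = 102.5 + 0.448Q → Q* = 95.8647, P* = 145.4474.
At the floor P = 156.6, quantity demanded = (179 − 156.6)/0.35 = 64.
Sellers' marginal cost at Q' = 64: 102.5 + 0.448·64 = 131.172.
ΔQ = 95.8647 − 64 = 31.8647; wedge = 156.6 − 131.172 = 25.428.
Welfare loss = ½ × 31.8647 × 25.428 = 405.13.

405.13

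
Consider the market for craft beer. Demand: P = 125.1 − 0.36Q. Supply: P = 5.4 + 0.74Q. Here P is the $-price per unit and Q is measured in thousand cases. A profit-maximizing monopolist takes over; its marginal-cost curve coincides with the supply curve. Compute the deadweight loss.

Competitive equilibrium: 125.1 − 0.36Q = 5.4 + 0.74Q → Q* = 108.8182, P* = 85.9255.
Marginal revenue: MR = 125.1 − 0.72Q. Set MR = MC: 125.1 − 0.72Q = 5.4 + 0.74Q → Q_m = 81.9863.
Price P_m = 125.1 − 0.36·81.9863 = 95.5849; MC(Q_m) = 5.4 + 0.74·81.9863 = 66.0699.
Competitive Q* = 108.8182, so ΔQ = 26.8319; wedge = 95.5849 − 66.0699 = 29.515.
The triangle = ½ × 26.8319 × 29.515 = $395.97 thousand.

$395.97 thousand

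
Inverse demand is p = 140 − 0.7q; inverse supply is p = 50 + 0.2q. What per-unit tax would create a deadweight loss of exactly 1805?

57

Competitive equilibrium: 140 − 0.7q = 50 + 0.2q → q* = 100, p* = 70.
A tax t gives Δq = t/0.9 and wedge t, so DWL = t²/1.8.
t²/1.8 = 1805 → t² = 3249 → t = 57.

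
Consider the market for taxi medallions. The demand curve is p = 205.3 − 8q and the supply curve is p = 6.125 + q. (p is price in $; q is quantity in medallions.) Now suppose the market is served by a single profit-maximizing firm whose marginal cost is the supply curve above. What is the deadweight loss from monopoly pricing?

Competitive equilibrium: 205.3 − 8q = 6.125 + q → q* = 22.1306, p* = 28.2556.
Marginal revenue: MR = 205.3 − 16q. Set MR = MC: 205.3 − 16q = 6.125 + q → q_m = 11.7162.
Price p_m = 205.3 − 8·11.7162 = 111.5704; MC(q_m) = 6.125 + 1·11.7162 = 17.8412.
Competitive q* = 22.1306, so Δq = 10.4144; wedge = 111.5704 − 17.8412 = 93.7292.
Deadweight loss = ½ × 10.4144 × 93.7292 = $488.07.

$488.07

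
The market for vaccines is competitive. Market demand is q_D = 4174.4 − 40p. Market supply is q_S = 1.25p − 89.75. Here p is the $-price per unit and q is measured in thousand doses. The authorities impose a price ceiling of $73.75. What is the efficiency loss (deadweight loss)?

In inverse form: demand p = 104.36 − 0.025q, supply p = 71.8 + 0.8q.
Competitive equilibrium: 104.36 − 0.025q = 71.8 + 0.8q → q* = 39.4667, p* = 103.3733.
At the ceiling p = 73.75, quantity supplied = (73.75 − 71.8)/0.8 = 2.4375.
Willingness to pay at q' = 2.4375: 104.36 − 0.025·2.4375 = 104.2991.
Δq = 39.4667 − 2.4375 = 37.0292; wedge = 104.2991 − 73.75 = 30.5491.
DWL = ½ × 37.0292 × 30.5491 = $565.60 thousand.

$565.60 thousand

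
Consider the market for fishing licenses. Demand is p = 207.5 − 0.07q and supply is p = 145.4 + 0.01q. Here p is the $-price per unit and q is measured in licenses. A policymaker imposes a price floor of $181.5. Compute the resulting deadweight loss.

Competitive equilibrium: 207.5 − 0.07q = 145.4 + 0.01q → q* = 776.25, p* = 153.1625.
At the floor p = 181.5, quantity demanded = (207.5 − 181.5)/0.07 = 371.428571.
Sellers' marginal cost at q' = 371.428571: 145.4 + 0.01·371.428571 = 149.114286.
Δq = 776.25 − 371.428571 = 404.821429; wedge = 181.5 − 149.114286 = 32.385714.
Deadweight loss = ½ × 404.821429 × 32.385714 = $6555.22.

$6555.22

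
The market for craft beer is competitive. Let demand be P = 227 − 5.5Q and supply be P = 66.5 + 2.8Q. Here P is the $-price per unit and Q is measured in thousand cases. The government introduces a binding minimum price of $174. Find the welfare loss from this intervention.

$390.55 thousand

Competitive equilibrium: 227 − 5.5Q = 66.5 + 2.8Q → Q* = 19.3373, P* = 120.6446.
At the floor P = 174, quantity demanded = (227 − 174)/5.5 = 9.6364.
Sellers' marginal cost at Q' = 9.6364: 66.5 + 2.8·9.6364 = 93.4819.
ΔQ = 19.3373 − 9.6364 = 9.7009; wedge = 174 − 93.4819 = 80.5181.
Deadweight loss = ½ × 9.7009 × 80.5181 = $390.55 thousand.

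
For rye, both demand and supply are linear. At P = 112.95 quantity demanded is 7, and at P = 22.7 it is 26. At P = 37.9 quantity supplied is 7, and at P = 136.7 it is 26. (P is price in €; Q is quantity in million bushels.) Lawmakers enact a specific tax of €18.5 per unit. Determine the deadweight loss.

Demand slope = (22.7 − 112.95)/(26 − 7) = −4.75, so P = 146.2 − 4.75Q.
Supply slope = (136.7 − 37.9)/(26 − 7) = 5.2, so P = 1.5 + 5.2Q.
Competitive equilibrium: 146.2 − 4.75Q = 1.5 + 5.2Q → Q* = 14.5427, P* = 77.1221.
With the tax, the buyer price exceeds the seller price by 18.5: (146.2 − 4.75Q) − (1.5 + 5.2Q) = 18.5 → Q' = 12.6834.
ΔQ = 14.5427 − 12.6834 = 1.8593; the wedge equals the tax, 18.5.
Deadweight loss = ½ × 1.8593 × 18.5 = €17.20 million.

€17.20 million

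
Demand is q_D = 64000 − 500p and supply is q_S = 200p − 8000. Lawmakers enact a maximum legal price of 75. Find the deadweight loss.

108642.86

In inverse form: demand p = 128 − 0.002q, supply p = 40 + 0.005q.
Competitive equilibrium: 128 − 0.002q = 40 + 0.005q → q* = 12571.4286, p* = 102.8571.
At the ceiling p = 75, quantity supplied = (75 − 40)/0.005 = 7000.
Willingness to pay at q' = 7000: 128 − 0.002·7000 = 114.
Δq = 12571.4286 − 7000 = 5571.4286; wedge = 114 − 75 = 39.
DWL = ½ × 5571.4286 × 39 = 108642.86.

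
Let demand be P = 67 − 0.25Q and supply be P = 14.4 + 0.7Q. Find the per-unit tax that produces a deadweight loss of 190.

19

Competitive equilibrium: 67 − 0.25Q = 14.4 + 0.7Q → Q* = 55.3684, P* = 53.1579.
A tax t gives ΔQ = t/0.95 and wedge t, so DWL = t²/1.9.
t²/1.9 = 190 → t² = 361 → t = 19.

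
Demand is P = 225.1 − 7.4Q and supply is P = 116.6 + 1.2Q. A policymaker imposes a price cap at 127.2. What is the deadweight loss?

61.54

Competitive equilibrium: 225.1 − 7.4Q = 116.6 + 1.2Q → Q* = 12.6163, P* = 131.7395.
At the ceiling P = 127.2, quantity supplied = (127.2 − 116.6)/1.2 = 8.8333.
Willingness to pay at Q' = 8.8333: 225.1 − 7.4·8.8333 = 159.7336.
ΔQ = 12.6163 − 8.8333 = 3.783; wedge = 159.7336 − 127.2 = 32.5336.
DWL = ½ × 3.783 × 32.5336 = 61.54.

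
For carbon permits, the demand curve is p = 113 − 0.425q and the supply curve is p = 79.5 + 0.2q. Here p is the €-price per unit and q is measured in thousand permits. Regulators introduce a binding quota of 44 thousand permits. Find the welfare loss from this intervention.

€28.80 thousand

Competitive equilibrium: 113 − 0.425q = 79.5 + 0.2q → q* = 53.6, p* = 90.22.
At q = 44: demand price = 113 − 0.425·44 = 94.3; supply price = 79.5 + 0.2·44 = 88.3.
Δq = 53.6 − 44 = 9.6; wedge = 94.3 − 88.3 = 6.
Deadweight loss = ½ × 9.6 × 6 = €28.80 thousand.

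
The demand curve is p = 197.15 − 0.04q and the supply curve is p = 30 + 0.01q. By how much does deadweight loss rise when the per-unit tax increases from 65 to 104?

65910

Competitive equilibrium: 197.15 − 0.04q = 30 + 0.01q → q* = 3343, p* = 63.43.
For a per-unit tax t: Δq = t/0.05, so DWL = ½·t·(t/0.05) = t²/0.1.
At t = 65: DWL = 42250. At t = 104: DWL = 108160.
Increase = 108160 − 42250 = 65910.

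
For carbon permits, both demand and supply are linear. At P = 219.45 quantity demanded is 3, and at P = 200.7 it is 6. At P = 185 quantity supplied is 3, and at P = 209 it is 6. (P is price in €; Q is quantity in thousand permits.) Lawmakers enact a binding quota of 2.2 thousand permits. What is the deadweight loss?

€73.76 thousand

Demand slope = (200.7 − 219.45)/(6 − 3) = −6.25, so P = 238.2 − 6.25Q.
Supply slope = (209 − 185)/(6 − 3) = 8, so P = 161 + 8Q.
Competitive equilibrium: 238.2 − 6.25Q = 161 + 8Q → Q* = 5.4175, P* = 204.3404.
At Q = 2.2: demand price = 238.2 − 6.25·2.2 = 224.45; supply price = 161 + 8·2.2 = 178.6.
ΔQ = 5.4175 − 2.2 = 3.2175; wedge = 224.45 − 178.6 = 45.85.
DWL = ½ × 3.2175 × 45.85 = €73.76 thousand.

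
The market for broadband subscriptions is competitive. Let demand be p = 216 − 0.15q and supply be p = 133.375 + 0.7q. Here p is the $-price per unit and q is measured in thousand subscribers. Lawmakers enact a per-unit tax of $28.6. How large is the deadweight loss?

Competitive equilibrium: 216 − 0.15q = 133.375 + 0.7q → q* = 97.2059, p* = 201.4191.
With the tax, the buyer price exceeds the seller price by 28.6: (216 − 0.15q) − (133.375 + 0.7q) = 28.6 → q' = 63.5588.
Δq = 97.2059 − 63.5588 = 33.6471; the wedge equals the tax, 28.6.
Welfare loss = ½ × 33.6471 × 28.6 = $481.15 thousand.

$481.15 thousand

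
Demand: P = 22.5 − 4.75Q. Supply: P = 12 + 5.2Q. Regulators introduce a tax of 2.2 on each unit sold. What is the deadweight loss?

0.24

Competitive equilibrium: 22.5 − 4.75Q = 12 + 5.2Q → Q* = 1.0553, P* = 17.4874.
With the tax, the buyer price exceeds the seller price by 2.2: (22.5 − 4.75Q) − (12 + 5.2Q) = 2.2 → Q' = 0.8342.
ΔQ = 1.0553 − 0.8342 = 0.2211; the wedge equals the tax, 2.2.
The triangle = ½ × 0.2211 × 2.2 = 0.24.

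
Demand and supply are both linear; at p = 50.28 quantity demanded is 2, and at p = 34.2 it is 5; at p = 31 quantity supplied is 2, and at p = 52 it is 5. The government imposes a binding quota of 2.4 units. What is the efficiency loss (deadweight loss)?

Demand slope = (34.2 − 50.28)/(5 − 2) = −5.36, so p = 61 − 5.36q.
Supply slope = (52 − 31)/(5 − 2) = 7, so p = 17 + 7q.
Competitive equilibrium: 61 − 5.36q = 17 + 7q → q* = 3.5599, p* = 41.9191.
At q = 2.4: demand price = 61 − 5.36·2.4 = 48.136; supply price = 17 + 7·2.4 = 33.8.
Δq = 3.5599 − 2.4 = 1.1599; wedge = 48.136 − 33.8 = 14.336.
DWL = ½ × 1.1599 × 14.336 = 8.31.

8.31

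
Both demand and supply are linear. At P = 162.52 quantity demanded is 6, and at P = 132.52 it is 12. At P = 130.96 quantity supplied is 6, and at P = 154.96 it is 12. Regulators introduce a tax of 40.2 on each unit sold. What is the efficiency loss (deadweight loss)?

89.78

Demand slope = (132.52 − 162.52)/(12 − 6) = −5, so P = 192.52 − 5Q.
Supply slope = (154.96 − 130.96)/(12 − 6) = 4, so P = 106.96 + 4Q.
Competitive equilibrium: 192.52 − 5Q = 106.96 + 4Q → Q* = 9.5067, P* = 144.9867.
With the tax, the buyer price exceeds the seller price by 40.2: (192.52 − 5Q) − (106.96 + 4Q) = 40.2 → Q' = 5.04.
ΔQ = 9.5067 − 5.04 = 4.4667; the wedge equals the tax, 40.2.
The triangle = ½ × 4.4667 × 40.2 = 89.78.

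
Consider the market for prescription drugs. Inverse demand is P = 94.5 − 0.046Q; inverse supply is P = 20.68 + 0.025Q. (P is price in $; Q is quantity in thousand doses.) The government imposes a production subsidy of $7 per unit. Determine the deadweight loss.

Competitive equilibrium: 94.5 − 0.046Q = 20.68 + 0.025Q → Q* = 1039.7183, P* = 46.673.
The subsidy lowers effective supply by 7: P = 13.68 + 0.025Q.
New quantity: 94.5 − 0.046Q = 13.68 + 0.025Q → Q' = 1138.3099.
Overproduction ΔQ = 1138.3099 − 1039.7183 = 98.5916; wedge = subsidy = 7.
DWL = ½ × 98.5916 × 7 = $345.07 thousand.

$345.07 thousand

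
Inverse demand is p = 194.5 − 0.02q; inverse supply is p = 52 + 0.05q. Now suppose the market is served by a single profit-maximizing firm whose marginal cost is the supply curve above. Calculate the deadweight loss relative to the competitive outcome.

7162.70

Competitive equilibrium: 194.5 − 0.02q = 52 + 0.05q → q* = 2035.71429, p* = 153.78571.
Marginal revenue: MR = 194.5 − 0.04q. Set MR = MC: 194.5 − 0.04q = 52 + 0.05q → q_m = 1583.33333.
Price p_m = 194.5 − 0.02·1583.33333 = 162.83333; MC(q_m) = 52 + 0.05·1583.33333 = 131.16667.
Competitive q* = 2035.71429, so Δq = 452.38096; wedge = 162.83333 − 131.16667 = 31.66666.
Welfare loss = ½ × 452.38096 × 31.66666 = 7162.70.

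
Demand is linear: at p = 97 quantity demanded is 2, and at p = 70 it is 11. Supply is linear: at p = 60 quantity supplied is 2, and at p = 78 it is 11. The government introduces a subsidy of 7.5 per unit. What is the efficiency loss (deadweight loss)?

5.625

Demand slope = (70 − 97)/(11 − 2) = −3, so p = 103 − 3q.
Supply slope = (78 − 60)/(11 − 2) = 2, so p = 56 + 2q.
Competitive equilibrium: 103 − 3q = 56 + 2q → q* = 9.4, p* = 74.8.
The subsidy lowers effective supply by 7.5: p = 48.5 + 2q.
New quantity: 103 − 3q = 48.5 + 2q → q' = 10.9.
Overproduction Δq = 10.9 − 9.4 = 1.5; wedge = subsidy = 7.5.
Deadweight loss = ½ × 1.5 × 7.5 = 5.625.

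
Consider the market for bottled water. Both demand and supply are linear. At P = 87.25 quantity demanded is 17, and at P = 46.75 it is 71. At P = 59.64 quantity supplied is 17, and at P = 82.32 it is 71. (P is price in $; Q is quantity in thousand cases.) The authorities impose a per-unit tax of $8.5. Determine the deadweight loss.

Demand slope = (46.75 − 87.25)/(71 − 17) = −0.75, so P = 100 − 0.75Q.
Supply slope = (82.32 − 59.64)/(71 − 17) = 0.42, so P = 52.5 + 0.42Q.
Competitive equilibrium: 100 − 0.75Q = 52.5 + 0.42Q → Q* = 40.5983, P* = 69.5513.
With the tax, the buyer price exceeds the seller price by 8.5: (100 − 0.75Q) − (52.5 + 0.42Q) = 8.5 → Q' = 33.3333.
ΔQ = 40.5983 − 33.3333 = 7.265; the wedge equals the tax, 8.5.
Welfare loss = ½ × 7.265 × 8.5 = $30.88 thousand.

$30.88 thousand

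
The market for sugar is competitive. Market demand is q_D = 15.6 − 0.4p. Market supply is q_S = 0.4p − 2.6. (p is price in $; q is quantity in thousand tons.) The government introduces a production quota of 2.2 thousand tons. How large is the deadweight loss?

$46.225 thousand

In inverse form: demand p = 39 − 2.5q, supply p = 6.5 + 2.5q.
Competitive equilibrium: 39 − 2.5q = 6.5 + 2.5q → q* = 6.5, p* = 22.75.
At q = 2.2: demand price = 39 − 2.5·2.2 = 33.5; supply price = 6.5 + 2.5·2.2 = 12.
Δq = 6.5 − 2.2 = 4.3; wedge = 33.5 − 12 = 21.5.
The triangle = ½ × 4.3 × 21.5 = $46.225 thousand.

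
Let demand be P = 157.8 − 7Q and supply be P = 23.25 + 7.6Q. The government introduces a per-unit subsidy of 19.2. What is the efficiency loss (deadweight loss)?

12.62

Competitive equilibrium: 157.8 − 7Q = 23.25 + 7.6Q → Q* = 9.2158, P* = 93.2897.
The subsidy lowers effective supply by 19.2: P = 4.05 + 7.6Q.
New quantity: 157.8 − 7Q = 4.05 + 7.6Q → Q' = 10.5308.
Overproduction ΔQ = 10.5308 − 9.2158 = 1.315; wedge = subsidy = 19.2.
DWL = ½ × 1.315 × 19.2 = 12.62.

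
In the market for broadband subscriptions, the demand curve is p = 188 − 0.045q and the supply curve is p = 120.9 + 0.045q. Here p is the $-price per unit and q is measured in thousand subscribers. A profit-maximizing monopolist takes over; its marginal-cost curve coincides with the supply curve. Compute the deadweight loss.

$2779.27 thousand

Competitive equilibrium: 188 − 0.045q = 120.9 + 0.045q → q* = 745.555556, p* = 154.45.
Marginal revenue: MR = 188 − 0.09q. Set MR = MC: 188 − 0.09q = 120.9 + 0.045q → q_m = 497.037037.
Price p_m = 188 − 0.045·497.037037 = 165.633333; MC(q_m) = 120.9 + 0.045·497.037037 = 143.266667.
Competitive q* = 745.555556, so Δq = 248.518519; wedge = 165.633333 − 143.266667 = 22.366666.
Welfare loss = ½ × 248.518519 × 22.366666 = $2779.27 thousand.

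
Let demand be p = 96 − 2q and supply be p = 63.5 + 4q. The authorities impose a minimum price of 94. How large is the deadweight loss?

Competitive equilibrium: 96 − 2q = 63.5 + 4q → q* = 5.4167, p* = 85.1667.
At the floor p = 94, quantity demanded = (96 − 94)/2 = 1.
Sellers' marginal cost at q' = 1: 63.5 + 4·1 = 67.5.
Δq = 5.4167 − 1 = 4.4167; wedge = 94 − 67.5 = 26.5.
Welfare loss = ½ × 4.4167 × 26.5 = 58.52.

58.52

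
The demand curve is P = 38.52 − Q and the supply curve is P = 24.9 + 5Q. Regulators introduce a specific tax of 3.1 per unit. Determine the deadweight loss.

0.80

Competitive equilibrium: 38.52 − Q = 24.9 + 5Q → Q* = 2.27, P* = 36.25.
With the tax, the buyer price exceeds the seller price by 3.1: (38.52 − Q) − (24.9 + 5Q) = 3.1 → Q' = 1.7533.
ΔQ = 2.27 − 1.7533 = 0.5167; the wedge equals the tax, 3.1.
Welfare loss = ½ × 0.5167 × 3.1 = 0.80.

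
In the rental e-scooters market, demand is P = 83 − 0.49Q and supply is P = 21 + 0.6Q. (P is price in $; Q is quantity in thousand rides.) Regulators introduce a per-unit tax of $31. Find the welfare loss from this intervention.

Competitive equilibrium: 83 − 0.49Q = 21 + 0.6Q → Q* = 56.88073, P* = 55.12844.
With the tax, the buyer price exceeds the seller price by 31: (83 − 0.49Q) − (21 + 0.6Q) = 31 → Q' = 28.44037.
ΔQ = 56.88073 − 28.44037 = 28.44036; the wedge equals the tax, 31.
Welfare loss = ½ × 28.44036 × 31 = $440.83 thousand.

$440.83 thousand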